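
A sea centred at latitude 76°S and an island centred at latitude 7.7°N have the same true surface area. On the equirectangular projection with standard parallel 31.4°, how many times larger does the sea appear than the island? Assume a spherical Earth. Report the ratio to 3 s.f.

With standard parallel φ₀ = 31.4°, the equirectangular projection gives x = Rλ cos φ₀, y = Rφ, so h = 1 and k = cos 31.4° / cos φ.
Areal scale at 76°: h·k = 1.000 × 3.528 = 3.528.
Areal scale at 7.7°: h·k = 1.000 × 0.8613 = 0.8613.
Ratio = 3.528/0.8613 ≈ 4.10.

4.10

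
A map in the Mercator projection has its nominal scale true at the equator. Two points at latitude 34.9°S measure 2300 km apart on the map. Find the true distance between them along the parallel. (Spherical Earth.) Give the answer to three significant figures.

1890 km

For Mercator, h = k = sec φ (a conformal cylindrical projection has a single point scale, 1/cos φ).
Along the parallel at 34.9°, map distances are exaggerated by k = sec 34.9° = 1.219.
True distance = 2300 / 1.219 = 2300 × cos 34.9° ≈ 1890 km.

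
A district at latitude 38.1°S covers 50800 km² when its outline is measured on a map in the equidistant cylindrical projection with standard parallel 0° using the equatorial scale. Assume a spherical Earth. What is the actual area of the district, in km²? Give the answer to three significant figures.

Plate carrée maps x = Rλ, y = Rφ. The meridian scale is h = 1 and the parallel scale is k = 1/cos φ = sec φ.
Areal scale = h·k = 1 × sec φ; at 38.1°, h = 1.000, k = 1.271, so h·k = 1.271.
True area = apparent / (areal scale) = 50800 / 1.271 ≈ 40000 km².

40000 km²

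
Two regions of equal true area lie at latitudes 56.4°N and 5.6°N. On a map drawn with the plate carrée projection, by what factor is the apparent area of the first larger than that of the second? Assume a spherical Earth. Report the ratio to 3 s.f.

For the equirectangular projection with φ₀ = 0 (plate carrée), h = 1 along meridians and k = sec φ along parallels.
Areal scale at 56.4°: h·k = 1.000 × 1.807 = 1.807.
Areal scale at 5.6°: h·k = 1.000 × 1.005 = 1.005.
Ratio = 1.807/1.005 ≈ 1.80.

1.80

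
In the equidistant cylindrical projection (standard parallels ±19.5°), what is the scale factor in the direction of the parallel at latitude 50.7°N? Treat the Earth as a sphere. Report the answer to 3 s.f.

With standard parallel φ₀ = 19.5°, the equirectangular projection gives x = Rλ cos φ₀, y = Rφ, so h = 1 and k = cos 19.5° / cos φ.
k = cos 19.5° / cos 50.7° = 0.9426/0.6334 = 1.488.

1.49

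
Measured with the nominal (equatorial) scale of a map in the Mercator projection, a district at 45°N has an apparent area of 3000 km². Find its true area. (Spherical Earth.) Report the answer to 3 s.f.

1500 km²

The Mercator projection is conformal; its linear scale factor is the same in every direction and equals sec φ = 1/cos φ.
Areal scale = k² = sec²φ = 1/cos²(45°) = 1/0.7071² = 2.000.
True area = apparent / (areal scale) = 3000 / 2.000 ≈ 1500 km².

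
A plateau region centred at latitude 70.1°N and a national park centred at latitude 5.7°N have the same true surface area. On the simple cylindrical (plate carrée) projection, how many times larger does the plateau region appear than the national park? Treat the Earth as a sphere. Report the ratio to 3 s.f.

In the plate carrée (x = Rλ, y = Rφ), meridians are true-scale (h = 1) and parallels are stretched by k = sec φ.
Areal scale at 70.1°: h·k = 1.000 × 2.938 = 2.938.
Areal scale at 5.7°: h·k = 1.000 × 1.005 = 1.005.
Ratio = 2.938/1.005 ≈ 2.92.

2.92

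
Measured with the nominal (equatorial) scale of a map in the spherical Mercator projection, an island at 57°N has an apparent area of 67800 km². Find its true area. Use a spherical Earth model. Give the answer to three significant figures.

Mercator is conformal, so the point scale is isotropic: h = k = sec φ = 1/cos φ.
Areal scale = k² = sec²φ = 1/cos²(57°) = 1/0.5446² = 3.371.
True area = apparent / (areal scale) = 67800 / 3.371 ≈ 20100 km².

20100 km²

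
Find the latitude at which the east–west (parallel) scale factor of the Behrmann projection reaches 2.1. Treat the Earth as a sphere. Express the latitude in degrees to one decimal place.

Behrmann is a cylindrical equal-area projection with standard parallels at ±30°. A cylindrical equal-area projection with standard parallel φ₀ has meridian scale h = cos φ / cos φ₀ and parallel scale k = cos φ₀ / cos φ (so areas are preserved, h·k = 1).
k = cos φ₀ / cos φ = 2.1  ⇒  cos φ = cos 30° / 2.1 = 0.4124.
φ = arccos(0.4124) ≈ 65.6°.

65.6°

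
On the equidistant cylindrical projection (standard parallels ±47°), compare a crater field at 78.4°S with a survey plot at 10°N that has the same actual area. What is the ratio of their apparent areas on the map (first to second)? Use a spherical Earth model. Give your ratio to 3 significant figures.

In the equirectangular projection with standard parallel φ₀ = 47° (x = Rλ cos φ₀, y = Rφ), meridians are true-scale (h = 1) and the parallel scale is k = cos φ₀ / cos φ.
Areal scale at 78.4°: h·k = 1.000 × 3.392 = 3.392.
Areal scale at 10°: h·k = 1.000 × 0.6925 = 0.6925.
Ratio = 3.392/0.6925 ≈ 4.90.

4.90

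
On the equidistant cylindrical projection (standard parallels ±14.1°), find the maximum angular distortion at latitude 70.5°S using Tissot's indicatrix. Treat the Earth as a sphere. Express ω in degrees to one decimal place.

With standard parallel φ₀ = 14.1°, the equirectangular projection gives x = Rλ cos φ₀, y = Rφ, so h = 1 and k = cos 14.1° / cos φ.
At 70.5°: h = 1.000, k = 2.905; principal scales a = 2.905, b = 1.000.
sin(ω/2) = (a − b)/(a + b) = 1.905/3.905 = 0.4879, so ω = 2 arcsin(0.4879) ≈ 58.4°.

58.4°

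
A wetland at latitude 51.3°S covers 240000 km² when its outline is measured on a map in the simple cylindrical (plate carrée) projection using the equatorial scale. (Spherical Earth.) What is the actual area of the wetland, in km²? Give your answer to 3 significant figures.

Plate carrée maps x = Rλ, y = Rφ. The meridian scale is h = 1 and the parallel scale is k = 1/cos φ = sec φ.
Areal scale = h·k = 1 × sec φ; at 51.3°, h = 1.000, k = 1.599, so h·k = 1.599.
True area = apparent / (areal scale) = 240000 / 1.599 ≈ 150000 km².

150000 km²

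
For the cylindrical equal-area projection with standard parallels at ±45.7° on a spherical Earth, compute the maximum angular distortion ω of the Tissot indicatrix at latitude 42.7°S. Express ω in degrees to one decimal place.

For cylindrical equal-area with standard parallel φ₀, h = cos φ / cos φ₀ and k = cos φ₀ / cos φ, so h·k = 1.
At 42.7°: h = 1.052, k = 0.9503; principal scales a = 1.052, b = 0.9503.
sin(ω/2) = (a − b)/(a + b) = 0.1019/2.003 = 0.05090, so ω = 2 arcsin(0.05090) ≈ 5.8°.

5.8°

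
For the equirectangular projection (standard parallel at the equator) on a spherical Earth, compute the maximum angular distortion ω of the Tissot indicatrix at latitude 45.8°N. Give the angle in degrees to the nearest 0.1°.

Plate carrée maps x = Rλ, y = Rφ. The meridian scale is h = 1 and the parallel scale is k = 1/cos φ = sec φ.
At 45.8°: h = 1.000, k = 1.434; principal scales a = 1.434, b = 1.000.
sin(ω/2) = (a − b)/(a + b) = 0.4344/2.434 = 0.1784, so ω = 2 arcsin(0.1784) ≈ 20.6°.

20.6°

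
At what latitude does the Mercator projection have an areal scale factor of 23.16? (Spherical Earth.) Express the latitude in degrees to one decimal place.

Mercator areal scale is sec²φ.
sec²φ = 23.16  ⇒  cos²φ = 0.04318  ⇒  cos φ = 0.2078.
φ = arccos(0.2078) ≈ 78.0°.

78.0°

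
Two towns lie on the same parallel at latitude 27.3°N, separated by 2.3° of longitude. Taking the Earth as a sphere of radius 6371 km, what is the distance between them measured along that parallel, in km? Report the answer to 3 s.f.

Arc length along a parallel = R cos φ · Δλ (with Δλ in radians).
= 6371 × cos 27.3° × (2.3° × π/180) = 6371 × 0.8886 × 0.04014 ≈ 227 km.

227 km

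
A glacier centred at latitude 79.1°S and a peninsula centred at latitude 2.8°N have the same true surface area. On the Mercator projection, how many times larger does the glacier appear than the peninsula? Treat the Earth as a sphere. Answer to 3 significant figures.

Mercator is conformal with k = sec φ, so areal scale = k² = sec²φ.
At 79.1°: sec²(79.1°) = 1/0.1891² = 27.97.
At 2.8°: sec²(2.8°) = 1/0.9988² = 1.002.
Ratio = 27.97/1.002 = cos²(2.8°)/cos²(79.1°) ≈ 27.9.

27.9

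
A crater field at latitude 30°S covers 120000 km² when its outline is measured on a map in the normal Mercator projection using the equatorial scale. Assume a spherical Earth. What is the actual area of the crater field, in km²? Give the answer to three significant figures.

90000 km²

The Mercator projection is conformal; its linear scale factor is the same in every direction and equals sec φ = 1/cos φ.
Areal scale = k² = sec²φ = 1/cos²(30°) = 1/0.8660² = 1.333.
True area = apparent / (areal scale) = 120000 / 1.333 ≈ 90000 km².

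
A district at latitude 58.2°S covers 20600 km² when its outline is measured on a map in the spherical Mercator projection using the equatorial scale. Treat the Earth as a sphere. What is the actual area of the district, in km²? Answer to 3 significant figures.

5720 km²

Mercator is conformal, so the point scale is isotropic: h = k = sec φ = 1/cos φ.
Areal scale = k² = sec²φ = 1/cos²(58.2°) = 1/0.5270² = 3.601.
True area = apparent / (areal scale) = 20600 / 3.601 ≈ 5720 km².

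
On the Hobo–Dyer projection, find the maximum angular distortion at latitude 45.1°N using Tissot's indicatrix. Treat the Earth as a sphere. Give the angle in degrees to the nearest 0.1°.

13.4°

The Hobo–Dyer projection is cylindrical equal-area with φ₀ = 37.5°. Cylindrical equal-area (φ₀ = 37.5°): h = cos φ / cos 37.5° along meridians, k = cos 37.5° / cos φ along parallels; h·k = 1.
At 45.1°: h = 0.8897, k = 1.124; principal scales a = 1.124, b = 0.8897.
sin(ω/2) = (a − b)/(a + b) = 0.2342/2.014 = 0.1163, so ω = 2 arcsin(0.1163) ≈ 13.4°.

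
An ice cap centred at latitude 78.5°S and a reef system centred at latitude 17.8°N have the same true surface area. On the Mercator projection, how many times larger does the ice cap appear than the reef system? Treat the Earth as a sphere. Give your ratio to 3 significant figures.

Mercator areal scale is sec²φ.
At 78.5°: sec²(78.5°) = 1/0.1994² = 25.16.
At 17.8°: sec²(17.8°) = 1/0.9521² = 1.103.
Ratio = 25.16/1.103 = cos²(17.8°)/cos²(78.5°) ≈ 22.8.

22.8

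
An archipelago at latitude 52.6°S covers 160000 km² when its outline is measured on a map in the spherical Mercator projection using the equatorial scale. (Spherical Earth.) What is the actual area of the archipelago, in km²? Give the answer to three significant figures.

59000 km²

For Mercator, h = k = sec φ (a conformal cylindrical projection has a single point scale, 1/cos φ).
Areal scale = k² = sec²φ = 1/cos²(52.6°) = 1/0.6074² = 2.711.
True area = apparent / (areal scale) = 160000 / 2.711 ≈ 59000 km².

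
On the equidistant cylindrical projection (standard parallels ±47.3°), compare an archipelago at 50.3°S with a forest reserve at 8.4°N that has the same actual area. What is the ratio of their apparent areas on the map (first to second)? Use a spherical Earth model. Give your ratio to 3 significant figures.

1.55

The equidistant cylindrical projection with φ₀ = 47.3° has h = 1 (meridians true) and k = cos φ₀ / cos φ along parallels.
Areal scale at 50.3°: h·k = 1.000 × 1.062 = 1.062.
Areal scale at 8.4°: h·k = 1.000 × 0.6855 = 0.6855.
Ratio = 1.062/0.6855 ≈ 1.55.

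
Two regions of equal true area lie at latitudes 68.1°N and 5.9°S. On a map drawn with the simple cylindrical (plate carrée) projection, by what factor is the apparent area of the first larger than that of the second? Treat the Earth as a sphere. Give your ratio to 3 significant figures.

Plate carrée maps x = Rλ, y = Rφ. The meridian scale is h = 1 and the parallel scale is k = 1/cos φ = sec φ.
Areal scale at 68.1°: h·k = 1.000 × 2.681 = 2.681.
Areal scale at 5.9°: h·k = 1.000 × 1.005 = 1.005.
Ratio = 2.681/1.005 ≈ 2.67.

2.67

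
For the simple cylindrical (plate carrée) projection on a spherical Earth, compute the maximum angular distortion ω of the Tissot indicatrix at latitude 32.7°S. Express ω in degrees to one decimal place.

9.9°

For the equirectangular projection with φ₀ = 0 (plate carrée), h = 1 along meridians and k = sec φ along parallels.
At 32.7°: h = 1.000, k = 1.188; principal scales a = 1.188, b = 1.000.
sin(ω/2) = (a − b)/(a + b) = 0.1883/2.188 = 0.08606, so ω = 2 arcsin(0.08606) ≈ 9.9°.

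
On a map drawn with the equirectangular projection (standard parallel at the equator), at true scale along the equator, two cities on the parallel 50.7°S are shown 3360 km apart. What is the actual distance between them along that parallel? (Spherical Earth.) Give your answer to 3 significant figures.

For the equirectangular projection with φ₀ = 0 (plate carrée), h = 1 along meridians and k = sec φ along parallels.
Along the parallel at 50.7°, map distances are exaggerated by k = sec 50.7° = 1.579.
True distance = 3360 / 1.579 = 3360 × cos 50.7° ≈ 2130 km.

2130 km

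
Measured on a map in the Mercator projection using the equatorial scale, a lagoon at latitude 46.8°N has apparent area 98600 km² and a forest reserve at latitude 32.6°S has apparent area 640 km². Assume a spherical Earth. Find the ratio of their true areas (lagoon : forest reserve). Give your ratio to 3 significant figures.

102

Since Mercator area scale is 1/cos²φ, the true area equals the apparent area multiplied by cos²φ.
True area of lagoon: 98600 × cos²(46.8°) = 98600 × 0.4686 = 46200 km².
True area of forest reserve: 640 × cos²(32.6°) = 640 × 0.7097 = 454.2 km².
Ratio = 46200 / 454.2 ≈ 102.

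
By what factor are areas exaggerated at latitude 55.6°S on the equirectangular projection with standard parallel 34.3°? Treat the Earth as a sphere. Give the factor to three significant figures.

1.46

With standard parallel φ₀ = 34.3°, the equirectangular projection gives x = Rλ cos φ₀, y = Rφ, so h = 1 and k = cos 34.3° / cos φ.
Areal scale = h·k = 1 × cos φ₀ / cos φ; at 55.6°, h = 1.000, k = 1.462, so h·k = 1.462.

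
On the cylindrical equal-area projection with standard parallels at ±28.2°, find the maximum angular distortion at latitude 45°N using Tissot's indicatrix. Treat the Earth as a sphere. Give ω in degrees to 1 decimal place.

25.0°

Cylindrical equal-area (φ₀ = 28.2°): h = cos φ / cos 28.2° along meridians, k = cos 28.2° / cos φ along parallels; h·k = 1.
At 45°: h = 0.8023, k = 1.246; principal scales a = 1.246, b = 0.8023.
sin(ω/2) = (a − b)/(a + b) = 0.4440/2.049 = 0.2167, so ω = 2 arcsin(0.2167) ≈ 25.0°.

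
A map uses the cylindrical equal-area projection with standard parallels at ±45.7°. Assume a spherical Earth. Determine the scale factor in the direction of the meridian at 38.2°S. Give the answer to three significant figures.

A cylindrical equal-area projection with standard parallel φ₀ has meridian scale h = cos φ / cos φ₀ and parallel scale k = cos φ₀ / cos φ (so areas are preserved, h·k = 1).
h = cos 38.2° / cos 45.7° = 0.7859/0.6984 = 1.125.

1.13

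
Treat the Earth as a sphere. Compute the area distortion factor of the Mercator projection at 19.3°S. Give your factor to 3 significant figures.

1.12

Mercator is conformal, so the point scale is isotropic: h = k = sec φ = 1/cos φ.
Areal scale = k² = sec²φ = 1/cos²(19.3°) = 1/0.9438² = 1.123.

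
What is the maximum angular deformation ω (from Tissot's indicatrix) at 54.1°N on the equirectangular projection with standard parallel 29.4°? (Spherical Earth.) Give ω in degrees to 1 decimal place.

In the equirectangular projection with standard parallel φ₀ = 29.4° (x = Rλ cos φ₀, y = Rφ), meridians are true-scale (h = 1) and the parallel scale is k = cos φ₀ / cos φ.
At 54.1°: h = 1.000, k = 1.486; principal scales a = 1.486, b = 1.000.
sin(ω/2) = (a − b)/(a + b) = 0.4858/2.486 = 0.1954, so ω = 2 arcsin(0.1954) ≈ 22.5°.

22.5°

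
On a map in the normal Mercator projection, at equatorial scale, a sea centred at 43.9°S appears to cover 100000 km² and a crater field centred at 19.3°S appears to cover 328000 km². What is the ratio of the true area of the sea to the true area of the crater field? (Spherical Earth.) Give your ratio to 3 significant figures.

0.178

Since Mercator area scale is 1/cos²φ, the true area equals the apparent area multiplied by cos²φ.
True area of sea: 100000 × cos²(43.9°) = 100000 × 0.5192 = 51920 km².
True area of crater field: 328000 × cos²(19.3°) = 328000 × 0.8908 = 292200 km².
Ratio = 51920 / 292200 ≈ 0.178.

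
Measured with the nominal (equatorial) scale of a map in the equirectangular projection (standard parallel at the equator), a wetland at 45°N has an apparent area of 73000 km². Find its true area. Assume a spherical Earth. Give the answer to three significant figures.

Plate carrée maps x = Rλ, y = Rφ. The meridian scale is h = 1 and the parallel scale is k = 1/cos φ = sec φ.
Areal scale = h·k = 1 × sec φ; at 45°, h = 1.000, k = 1.414, so h·k = 1.414.
True area = apparent / (areal scale) = 73000 / 1.414 ≈ 51600 km².

51600 km²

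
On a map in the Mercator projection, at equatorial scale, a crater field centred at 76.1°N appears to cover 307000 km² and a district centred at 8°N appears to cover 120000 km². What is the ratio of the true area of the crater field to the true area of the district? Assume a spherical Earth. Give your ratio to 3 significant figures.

Mercator's areal exaggeration is sec²φ; hence true area = (apparent area) · cos²φ.
True area of crater field: 307000 × cos²(76.1°) = 307000 × 0.05771 = 17720 km².
True area of district: 120000 × cos²(8°) = 120000 × 0.9806 = 117700 km².
Ratio = 17720 / 117700 ≈ 0.151.

0.151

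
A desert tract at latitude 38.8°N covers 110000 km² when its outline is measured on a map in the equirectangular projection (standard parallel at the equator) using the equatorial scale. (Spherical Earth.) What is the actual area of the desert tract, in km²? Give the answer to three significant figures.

85700 km²

For the equirectangular projection with φ₀ = 0 (plate carrée), h = 1 along meridians and k = sec φ along parallels.
Areal scale = h·k = 1 × sec φ; at 38.8°, h = 1.000, k = 1.283, so h·k = 1.283.
True area = apparent / (areal scale) = 110000 / 1.283 ≈ 85700 km².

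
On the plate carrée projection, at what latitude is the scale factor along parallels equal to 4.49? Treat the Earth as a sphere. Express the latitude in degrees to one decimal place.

Plate carrée: h = 1, k = sec φ along parallels.
sec φ = 4.49  ⇒  cos φ = 0.2227  ⇒  φ ≈ 77.1°.

77.1°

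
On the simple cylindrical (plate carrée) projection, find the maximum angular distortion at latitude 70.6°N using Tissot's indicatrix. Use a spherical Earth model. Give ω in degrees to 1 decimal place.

In the plate carrée (x = Rλ, y = Rφ), meridians are true-scale (h = 1) and parallels are stretched by k = sec φ.
At 70.6°: h = 1.000, k = 3.011; principal scales a = 3.011, b = 1.000.
sin(ω/2) = (a − b)/(a + b) = 2.011/4.011 = 0.5013, so ω = 2 arcsin(0.5013) ≈ 60.2°.

60.2°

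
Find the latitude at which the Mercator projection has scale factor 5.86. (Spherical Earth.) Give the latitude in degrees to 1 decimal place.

80.2°

Mercator scale is k = sec φ = 1/cos φ.
1/cos φ = 5.86  ⇒  cos φ = 0.1706  ⇒  φ = arccos(0.1706) ≈ 80.2°.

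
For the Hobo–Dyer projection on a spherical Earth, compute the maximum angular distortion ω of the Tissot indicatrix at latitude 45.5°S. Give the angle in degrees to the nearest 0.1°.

14.2°

The Hobo–Dyer projection is cylindrical equal-area with φ₀ = 37.5°. Cylindrical equal-area (φ₀ = 37.5°): h = cos φ / cos 37.5° along meridians, k = cos 37.5° / cos φ along parallels; h·k = 1.
At 45.5°: h = 0.8835, k = 1.132; principal scales a = 1.132, b = 0.8835.
sin(ω/2) = (a − b)/(a + b) = 0.2484/2.015 = 0.1233, so ω = 2 arcsin(0.1233) ≈ 14.2°.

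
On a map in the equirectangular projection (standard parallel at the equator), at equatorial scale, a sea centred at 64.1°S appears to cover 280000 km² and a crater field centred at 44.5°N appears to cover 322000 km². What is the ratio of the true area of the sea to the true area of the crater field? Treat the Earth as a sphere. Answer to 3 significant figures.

On the plate carrée, areal scale = h·k = 1 × sec φ, so true area = apparent × cos φ.
True area of sea: 280000 × cos(64.1°) = 280000 × 0.4368 = 122300 km².
True area of crater field: 322000 × cos(44.5°) = 322000 × 0.7133 = 229700 km².
Ratio = 122300 / 229700 ≈ 0.533.

0.533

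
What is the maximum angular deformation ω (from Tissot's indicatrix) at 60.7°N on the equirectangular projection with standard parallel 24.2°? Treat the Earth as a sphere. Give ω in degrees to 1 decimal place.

The equidistant cylindrical projection with φ₀ = 24.2° has h = 1 (meridians true) and k = cos φ₀ / cos φ along parallels.
At 60.7°: h = 1.000, k = 1.864; principal scales a = 1.864, b = 1.000.
sin(ω/2) = (a − b)/(a + b) = 0.8638/2.864 = 0.3016, so ω = 2 arcsin(0.3016) ≈ 35.1°.

35.1°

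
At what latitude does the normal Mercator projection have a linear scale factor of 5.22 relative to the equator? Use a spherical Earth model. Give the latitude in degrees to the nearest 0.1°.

Mercator scale is k = sec φ = 1/cos φ.
1/cos φ = 5.22  ⇒  cos φ = 0.1916  ⇒  φ = arccos(0.1916) ≈ 79.0°.

79.0°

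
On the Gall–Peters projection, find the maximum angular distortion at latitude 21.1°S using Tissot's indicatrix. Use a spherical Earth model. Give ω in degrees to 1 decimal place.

31.4°

The Gall–Peters projection is cylindrical equal-area with φ₀ = 45°. A cylindrical equal-area projection with standard parallel φ₀ has meridian scale h = cos φ / cos φ₀ and parallel scale k = cos φ₀ / cos φ (so areas are preserved, h·k = 1).
At 21.1°: h = 1.319, k = 0.7579; principal scales a = 1.319, b = 0.7579.
sin(ω/2) = (a − b)/(a + b) = 0.5615/2.077 = 0.2703, so ω = 2 arcsin(0.2703) ≈ 31.4°.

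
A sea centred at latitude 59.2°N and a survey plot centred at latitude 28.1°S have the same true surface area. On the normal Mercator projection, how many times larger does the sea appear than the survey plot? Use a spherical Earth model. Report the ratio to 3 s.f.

Mercator areal scale is sec²φ.
At 59.2°: sec²(59.2°) = 1/0.5120² = 3.814.
At 28.1°: sec²(28.1°) = 1/0.8821² = 1.285.
Ratio = 3.814/1.285 = cos²(28.1°)/cos²(59.2°) ≈ 2.97.

2.97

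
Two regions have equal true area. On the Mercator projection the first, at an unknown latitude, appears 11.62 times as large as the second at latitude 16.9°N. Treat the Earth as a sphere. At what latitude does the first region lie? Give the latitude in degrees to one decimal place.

73.7°

For equal true areas on Mercator, apparent areas scale as sec²φ, so the ratio is cos²φ₂ / cos²φ₁.
cos²φ₂ / cos²φ₁ = 11.62  ⇒  cos φ₁ = cos 16.9° / √11.62 = 0.9568/3.409 = 0.2807.
φ₁ = arccos(0.2807) ≈ 73.7°.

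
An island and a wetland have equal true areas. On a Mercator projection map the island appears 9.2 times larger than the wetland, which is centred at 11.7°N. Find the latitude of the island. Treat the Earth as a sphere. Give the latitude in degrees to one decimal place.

71.2°

Mercator areal scale is sec²φ, so apparent-area ratio = sec²φ₁ / sec²φ₂ = cos²φ₂ / cos²φ₁.
cos²φ₂ / cos²φ₁ = 9.2  ⇒  cos φ₁ = cos 11.7° / √9.2 = 0.9792/3.033 = 0.3228.
φ₁ = arccos(0.3228) ≈ 71.2°.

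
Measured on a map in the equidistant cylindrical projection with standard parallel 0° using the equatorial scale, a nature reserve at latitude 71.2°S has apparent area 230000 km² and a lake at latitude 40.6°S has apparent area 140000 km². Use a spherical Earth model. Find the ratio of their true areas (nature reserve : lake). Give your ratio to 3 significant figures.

0.697

Plate carrée has h = 1 and k = sec φ, giving areal scale sec φ; true area = (apparent area) · cos φ.
True area of nature reserve: 230000 × cos(71.2°) = 230000 × 0.3223 = 74120 km².
True area of lake: 140000 × cos(40.6°) = 140000 × 0.7593 = 106300 km².
Ratio = 74120 / 106300 ≈ 0.697.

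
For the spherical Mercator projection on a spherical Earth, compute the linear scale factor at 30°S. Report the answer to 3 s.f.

1.15

For Mercator, h = k = sec φ (a conformal cylindrical projection has a single point scale, 1/cos φ).
k = 1/cos 30° = 1/0.8660 = 1.155.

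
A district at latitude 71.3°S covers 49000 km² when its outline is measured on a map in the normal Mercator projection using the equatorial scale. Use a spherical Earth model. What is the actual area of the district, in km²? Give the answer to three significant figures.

5040 km²

Mercator is conformal, so the point scale is isotropic: h = k = sec φ = 1/cos φ.
Areal scale = k² = sec²φ = 1/cos²(71.3°) = 1/0.3206² = 9.728.
True area = apparent / (areal scale) = 49000 / 9.728 ≈ 5040 km².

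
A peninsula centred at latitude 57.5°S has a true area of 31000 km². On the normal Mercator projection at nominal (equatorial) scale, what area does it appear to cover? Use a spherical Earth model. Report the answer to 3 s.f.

107000 km²

For Mercator, h = k = sec φ (a conformal cylindrical projection has a single point scale, 1/cos φ).
Areal scale = k² = sec²φ = 1/cos²(57.5°) = 1/0.5373² = 3.464.
Apparent area = 31000 × 3.464 ≈ 107000 km².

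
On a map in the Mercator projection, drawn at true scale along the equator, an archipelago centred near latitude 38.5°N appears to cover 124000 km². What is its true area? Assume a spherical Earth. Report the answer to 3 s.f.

The Mercator projection is conformal; its linear scale factor is the same in every direction and equals sec φ = 1/cos φ.
Areal scale = k² = sec²φ = 1/cos²(38.5°) = 1/0.7826² = 1.633.
True area = apparent / (areal scale) = 124000 / 1.633 ≈ 75900 km².

75900 km²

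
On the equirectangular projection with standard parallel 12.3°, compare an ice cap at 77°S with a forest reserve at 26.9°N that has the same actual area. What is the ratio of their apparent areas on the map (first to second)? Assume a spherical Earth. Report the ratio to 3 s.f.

With standard parallel φ₀ = 12.3°, the equirectangular projection gives x = Rλ cos φ₀, y = Rφ, so h = 1 and k = cos 12.3° / cos φ.
Areal scale at 77°: h·k = 1.000 × 4.343 = 4.343.
Areal scale at 26.9°: h·k = 1.000 × 1.096 = 1.096.
Ratio = 4.343/1.096 ≈ 3.96.

3.96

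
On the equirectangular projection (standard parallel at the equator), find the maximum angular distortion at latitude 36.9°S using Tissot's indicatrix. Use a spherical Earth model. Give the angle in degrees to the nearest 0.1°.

For the equirectangular projection with φ₀ = 0 (plate carrée), h = 1 along meridians and k = sec φ along parallels.
At 36.9°: h = 1.000, k = 1.250; principal scales a = 1.250, b = 1.000.
sin(ω/2) = (a − b)/(a + b) = 0.2505/2.250 = 0.1113, so ω = 2 arcsin(0.1113) ≈ 12.8°.

12.8°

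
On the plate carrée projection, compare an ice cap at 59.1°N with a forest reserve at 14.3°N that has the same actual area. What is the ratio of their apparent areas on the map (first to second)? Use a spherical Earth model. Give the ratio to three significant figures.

1.89

Plate carrée maps x = Rλ, y = Rφ. The meridian scale is h = 1 and the parallel scale is k = 1/cos φ = sec φ.
Areal scale at 59.1°: h·k = 1.000 × 1.947 = 1.947.
Areal scale at 14.3°: h·k = 1.000 × 1.032 = 1.032.
Ratio = 1.947/1.032 ≈ 1.89.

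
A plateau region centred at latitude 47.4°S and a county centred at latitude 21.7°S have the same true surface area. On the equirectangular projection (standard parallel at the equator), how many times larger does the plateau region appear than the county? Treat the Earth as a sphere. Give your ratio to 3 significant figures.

1.37

For the equirectangular projection with φ₀ = 0 (plate carrée), h = 1 along meridians and k = sec φ along parallels.
Areal scale at 47.4°: h·k = 1.000 × 1.477 = 1.477.
Areal scale at 21.7°: h·k = 1.000 × 1.076 = 1.076.
Ratio = 1.477/1.076 ≈ 1.37.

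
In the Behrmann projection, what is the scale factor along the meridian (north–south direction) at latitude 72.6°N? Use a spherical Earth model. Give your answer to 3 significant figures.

0.345

Behrmann is a cylindrical equal-area projection with standard parallels at ±30°. Cylindrical equal-area (φ₀ = 30°): h = cos φ / cos 30° along meridians, k = cos 30° / cos φ along parallels; h·k = 1.
h = cos 72.6° / cos 30° = 0.2990/0.8660 = 0.3453.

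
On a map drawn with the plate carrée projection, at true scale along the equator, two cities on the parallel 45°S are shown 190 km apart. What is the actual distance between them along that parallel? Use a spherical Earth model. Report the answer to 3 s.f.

Plate carrée maps x = Rλ, y = Rφ. The meridian scale is h = 1 and the parallel scale is k = 1/cos φ = sec φ.
Along the parallel at 45°, map distances are exaggerated by k = sec 45° = 1.414.
True distance = 190 / 1.414 = 190 × cos 45° ≈ 134 km.

134 km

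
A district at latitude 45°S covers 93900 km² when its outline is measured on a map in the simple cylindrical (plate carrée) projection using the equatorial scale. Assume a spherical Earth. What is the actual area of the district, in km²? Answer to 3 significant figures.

For the equirectangular projection with φ₀ = 0 (plate carrée), h = 1 along meridians and k = sec φ along parallels.
Areal scale = h·k = 1 × sec φ; at 45°, h = 1.000, k = 1.414, so h·k = 1.414.
True area = apparent / (areal scale) = 93900 / 1.414 ≈ 66400 km².

66400 km²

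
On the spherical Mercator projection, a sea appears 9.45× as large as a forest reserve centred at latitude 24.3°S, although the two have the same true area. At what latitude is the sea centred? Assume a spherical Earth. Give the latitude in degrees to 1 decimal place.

Mercator areal scale is sec²φ, so apparent-area ratio = sec²φ₁ / sec²φ₂ = cos²φ₂ / cos²φ₁.
cos²φ₂ / cos²φ₁ = 9.45  ⇒  cos φ₁ = cos 24.3° / √9.45 = 0.9114/3.074 = 0.2965.
φ₁ = arccos(0.2965) ≈ 72.8°.

72.8°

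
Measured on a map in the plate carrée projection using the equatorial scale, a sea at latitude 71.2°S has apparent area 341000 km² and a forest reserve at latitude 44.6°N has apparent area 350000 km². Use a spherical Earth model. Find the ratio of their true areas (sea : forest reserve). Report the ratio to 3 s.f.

On the plate carrée, areal scale = h·k = 1 × sec φ, so true area = apparent × cos φ.
True area of sea: 341000 × cos(71.2°) = 341000 × 0.3223 = 109900 km².
True area of forest reserve: 350000 × cos(44.6°) = 350000 × 0.7120 = 249200 km².
Ratio = 109900 / 249200 ≈ 0.441.

0.441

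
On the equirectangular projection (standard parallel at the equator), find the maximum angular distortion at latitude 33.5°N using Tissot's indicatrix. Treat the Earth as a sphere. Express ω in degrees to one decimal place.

10.4°

In the plate carrée (x = Rλ, y = Rφ), meridians are true-scale (h = 1) and parallels are stretched by k = sec φ.
At 33.5°: h = 1.000, k = 1.199; principal scales a = 1.199, b = 1.000.
sin(ω/2) = (a − b)/(a + b) = 0.1992/2.199 = 0.09058, so ω = 2 arcsin(0.09058) ≈ 10.4°.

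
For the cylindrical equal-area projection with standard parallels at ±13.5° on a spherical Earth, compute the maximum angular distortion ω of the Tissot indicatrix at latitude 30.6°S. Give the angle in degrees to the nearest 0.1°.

A cylindrical equal-area projection with standard parallel φ₀ has meridian scale h = cos φ / cos φ₀ and parallel scale k = cos φ₀ / cos φ (so areas are preserved, h·k = 1).
At 30.6°: h = 0.8852, k = 1.130; principal scales a = 1.130, b = 0.8852.
sin(ω/2) = (a − b)/(a + b) = 0.2445/2.015 = 0.1213, so ω = 2 arcsin(0.1213) ≈ 13.9°.

13.9°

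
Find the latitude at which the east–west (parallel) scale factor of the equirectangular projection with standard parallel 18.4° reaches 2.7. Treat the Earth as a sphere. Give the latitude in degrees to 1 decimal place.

69.4°

In the equirectangular projection with standard parallel φ₀ = 18.4° (x = Rλ cos φ₀, y = Rφ), meridians are true-scale (h = 1) and the parallel scale is k = cos φ₀ / cos φ.
k = cos φ₀ / cos φ = 2.7  ⇒  cos φ = cos 18.4° / 2.7 = 0.3514.
φ = arccos(0.3514) ≈ 69.4°.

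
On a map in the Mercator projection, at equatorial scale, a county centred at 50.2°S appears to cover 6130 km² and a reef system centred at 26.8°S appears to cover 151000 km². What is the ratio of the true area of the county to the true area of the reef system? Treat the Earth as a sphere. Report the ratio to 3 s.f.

0.0209

Since Mercator area scale is 1/cos²φ, the true area equals the apparent area multiplied by cos²φ.
True area of county: 6130 × cos²(50.2°) = 6130 × 0.4097 = 2512 km².
True area of reef system: 151000 × cos²(26.8°) = 151000 × 0.7967 = 120300 km².
Ratio = 2512 / 120300 ≈ 0.0209.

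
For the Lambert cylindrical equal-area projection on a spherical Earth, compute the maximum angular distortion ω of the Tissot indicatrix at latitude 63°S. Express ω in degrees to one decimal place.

82.3°

The Lambert cylindrical equal-area projection is the cylindrical equal-area projection with its standard parallel at the equator (φ₀ = 0). Cylindrical equal-area (φ₀ = 0°): h = cos φ / cos 0° along meridians, k = cos 0° / cos φ along parallels; h·k = 1.
At 63°: h = 0.4540, k = 2.203; principal scales a = 2.203, b = 0.4540.
sin(ω/2) = (a − b)/(a + b) = 1.749/2.657 = 0.6582, so ω = 2 arcsin(0.6582) ≈ 82.3°.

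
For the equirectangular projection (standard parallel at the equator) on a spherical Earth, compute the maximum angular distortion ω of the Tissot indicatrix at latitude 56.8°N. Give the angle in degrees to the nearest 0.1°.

34.0°

For the equirectangular projection with φ₀ = 0 (plate carrée), h = 1 along meridians and k = sec φ along parallels.
At 56.8°: h = 1.000, k = 1.826; principal scales a = 1.826, b = 1.000.
sin(ω/2) = (a − b)/(a + b) = 0.8263/2.826 = 0.2924, so ω = 2 arcsin(0.2924) ≈ 34.0°.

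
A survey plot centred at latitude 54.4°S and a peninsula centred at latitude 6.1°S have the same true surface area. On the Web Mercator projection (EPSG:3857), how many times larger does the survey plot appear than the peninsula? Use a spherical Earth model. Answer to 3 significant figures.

2.92

Mercator is conformal with k = sec φ, so areal scale = k² = sec²φ.
At 54.4°: sec²(54.4°) = 1/0.5821² = 2.951.
At 6.1°: sec²(6.1°) = 1/0.9943² = 1.011.
Ratio = 2.951/1.011 = cos²(6.1°)/cos²(54.4°) ≈ 2.92.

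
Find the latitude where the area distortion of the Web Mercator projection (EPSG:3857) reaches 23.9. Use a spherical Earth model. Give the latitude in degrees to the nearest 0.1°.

Mercator areal scale is sec²φ.
sec²φ = 23.9  ⇒  cos²φ = 0.04184  ⇒  cos φ = 0.2046.
φ = arccos(0.2046) ≈ 78.2°.

78.2°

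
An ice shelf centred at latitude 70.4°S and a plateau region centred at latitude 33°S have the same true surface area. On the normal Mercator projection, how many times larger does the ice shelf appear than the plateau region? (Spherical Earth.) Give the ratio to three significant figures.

6.25

Mercator is conformal with k = sec φ, so areal scale = k² = sec²φ.
At 70.4°: sec²(70.4°) = 1/0.3355² = 8.887.
At 33°: sec²(33°) = 1/0.8387² = 1.422.
Ratio = 8.887/1.422 = cos²(33°)/cos²(70.4°) ≈ 6.25.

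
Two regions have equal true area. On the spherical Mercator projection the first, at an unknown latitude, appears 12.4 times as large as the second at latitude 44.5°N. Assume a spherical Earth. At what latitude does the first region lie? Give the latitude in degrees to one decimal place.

78.3°

For equal true areas on Mercator, apparent areas scale as sec²φ, so the ratio is cos²φ₂ / cos²φ₁.
cos²φ₂ / cos²φ₁ = 12.4  ⇒  cos φ₁ = cos 44.5° / √12.4 = 0.7133/3.521 = 0.2025.
φ₁ = arccos(0.2025) ≈ 78.3°.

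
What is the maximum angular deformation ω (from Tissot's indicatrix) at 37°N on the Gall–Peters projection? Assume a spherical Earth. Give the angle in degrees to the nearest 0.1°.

The Gall–Peters projection is cylindrical equal-area with φ₀ = 45°. A cylindrical equal-area projection with standard parallel φ₀ has meridian scale h = cos φ / cos φ₀ and parallel scale k = cos φ₀ / cos φ (so areas are preserved, h·k = 1).
At 37°: h = 1.129, k = 0.8854; principal scales a = 1.129, b = 0.8854.
sin(ω/2) = (a − b)/(a + b) = 0.2440/2.015 = 0.1211, so ω = 2 arcsin(0.1211) ≈ 13.9°.

13.9°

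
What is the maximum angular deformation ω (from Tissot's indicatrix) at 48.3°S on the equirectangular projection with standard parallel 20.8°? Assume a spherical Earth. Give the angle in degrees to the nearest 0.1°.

19.4°

The equidistant cylindrical projection with φ₀ = 20.8° has h = 1 (meridians true) and k = cos φ₀ / cos φ along parallels.
At 48.3°: h = 1.000, k = 1.405; principal scales a = 1.405, b = 1.000.
sin(ω/2) = (a − b)/(a + b) = 0.4053/2.405 = 0.1685, so ω = 2 arcsin(0.1685) ≈ 19.4°.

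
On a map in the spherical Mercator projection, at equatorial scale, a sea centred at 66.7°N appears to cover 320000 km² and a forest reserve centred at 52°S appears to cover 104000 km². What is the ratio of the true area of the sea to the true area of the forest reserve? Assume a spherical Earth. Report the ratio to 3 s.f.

1.27

Since Mercator area scale is 1/cos²φ, the true area equals the apparent area multiplied by cos²φ.
True area of sea: 320000 × cos²(66.7°) = 320000 × 0.1565 = 50070 km².
True area of forest reserve: 104000 × cos²(52°) = 104000 × 0.3790 = 39420 km².
Ratio = 50070 / 39420 ≈ 1.27.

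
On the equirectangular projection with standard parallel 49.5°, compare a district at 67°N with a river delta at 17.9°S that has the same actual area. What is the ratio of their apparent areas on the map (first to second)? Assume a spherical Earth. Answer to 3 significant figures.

2.44

With standard parallel φ₀ = 49.5°, the equirectangular projection gives x = Rλ cos φ₀, y = Rφ, so h = 1 and k = cos 49.5° / cos φ.
Areal scale at 67°: h·k = 1.000 × 1.662 = 1.662.
Areal scale at 17.9°: h·k = 1.000 × 0.6825 = 0.6825.
Ratio = 1.662/0.6825 ≈ 2.44.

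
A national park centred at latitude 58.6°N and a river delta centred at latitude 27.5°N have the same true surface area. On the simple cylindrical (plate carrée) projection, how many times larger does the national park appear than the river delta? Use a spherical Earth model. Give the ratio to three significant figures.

For the equirectangular projection with φ₀ = 0 (plate carrée), h = 1 along meridians and k = sec φ along parallels.
Areal scale at 58.6°: h·k = 1.000 × 1.919 = 1.919.
Areal scale at 27.5°: h·k = 1.000 × 1.127 = 1.127.
Ratio = 1.919/1.127 ≈ 1.70.

1.70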